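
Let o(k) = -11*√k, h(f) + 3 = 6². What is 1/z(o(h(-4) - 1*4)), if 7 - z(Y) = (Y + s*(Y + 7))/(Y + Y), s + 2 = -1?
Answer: 112288/897863 + 462*√29/897863 ≈ 0.12783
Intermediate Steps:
s = -3 (s = -2 - 1 = -3)
h(f) = 33 (h(f) = -3 + 6² = -3 + 36 = 33)
z(Y) = 7 - (-21 - 2*Y)/(2*Y) (z(Y) = 7 - (Y - 3*(Y + 7))/(Y + Y) = 7 - (Y - 3*(7 + Y))/(2*Y) = 7 - (Y + (-21 - 3*Y))*1/(2*Y) = 7 - (-21 - 2*Y)*1/(2*Y) = 7 - (-21 - 2*Y)/(2*Y))
1/z(o(h(-4) - 1*4)) = 1/(8 + 21/(2*((-11*√(33 - 1*4))))) = 1/(8 + 21/(2*((-11*√(33 - 4))))) = 1/(8 + 21/(2*((-11*√29)))) = 1/(8 + 21*(-√29/319)/2) = 1/(8 - 21*√29/638)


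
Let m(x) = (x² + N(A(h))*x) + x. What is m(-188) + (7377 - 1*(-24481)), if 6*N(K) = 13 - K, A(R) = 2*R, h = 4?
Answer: 200572/3 ≈ 66857.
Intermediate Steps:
N(K) = 13/6 - K/6 (N(K) = (13 - K)/6 = 13/6 - K/6)
m(x) = x² + 11*x/6 (m(x) = (x² + (13/6 - 4/3)*x) + x = (x² + 5*x/6) + x = x² + 11*x/6)
m(-188) + (7377 - 1*(-24481)) = (⅙)*(-188)*(11 + 6*(-188)) + (7377 - 1*(-24481)) = (⅙)*(-188)*(11 - 1128) + (7377 + 24481) = (⅙)*(-188)*(-1117) + 31858 = 104998/3 + 31858 = 200572/3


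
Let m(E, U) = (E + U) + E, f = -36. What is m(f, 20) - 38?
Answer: -90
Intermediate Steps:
m(E, U) = U + 2*E
m(f, 20) - 38 = (20 + 2*(-36)) - 38 = (20 - 72) - 38 = -52 - 38 = -90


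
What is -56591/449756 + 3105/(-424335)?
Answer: -1694002291/12723147484 ≈ -0.13314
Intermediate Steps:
-56591/449756 + 3105/(-424335) = -56591*1/449756 + 3105*(-1/424335) = -56591/449756 - 207/28289 = -1694002291/12723147484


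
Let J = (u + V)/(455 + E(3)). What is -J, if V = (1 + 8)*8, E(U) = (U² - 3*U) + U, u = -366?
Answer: 147/229 ≈ 0.64192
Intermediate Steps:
E(U) = U² - 2*U
V = 72 (V = 9*8 = 72)
J = -147/229 (J = (-366 + 72)/(455 + 3*(-2 + 3)) = -294/(455 + 3*1) = -294/(455 + 3) = -294/458 = -294*1/458 = -147/229 ≈ -0.64192)
-J = -1*(-147/229) = 147/229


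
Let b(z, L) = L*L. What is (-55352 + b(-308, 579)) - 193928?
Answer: 85961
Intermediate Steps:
b(z, L) = L**2
(-55352 + b(-308, 579)) - 193928 = (-55352 + 579**2) - 193928 = (-55352 + 335241) - 193928 = 279889 - 193928 = 85961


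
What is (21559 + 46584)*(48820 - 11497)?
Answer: 2543301189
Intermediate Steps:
(21559 + 46584)*(48820 - 11497) = 68143*37323 = 2543301189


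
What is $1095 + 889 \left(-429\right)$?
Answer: $-380286$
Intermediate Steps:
$1095 + 889 \left(-429\right) = 1095 - 381381 = -380286$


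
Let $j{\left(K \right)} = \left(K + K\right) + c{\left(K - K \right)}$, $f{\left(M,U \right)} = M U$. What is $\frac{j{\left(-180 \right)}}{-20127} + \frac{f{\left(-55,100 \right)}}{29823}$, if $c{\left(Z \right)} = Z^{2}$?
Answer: $- \frac{33320740}{200082507} \approx -0.16653$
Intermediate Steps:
$j{\left(K \right)} = 2 K$ ($j{\left(K \right)} = \left(K + K\right) + \left(K - K\right)^{2} = 2 K + 0^{2} = 2 K + 0 = 2 K$)
$\frac{j{\left(-180 \right)}}{-20127} + \frac{f{\left(-55,100 \right)}}{29823} = \frac{2 \left(-180\right)}{-20127} + \frac{\left(-55\right) 100}{29823} = \left(-360\right) \left(- \frac{1}{20127}\right) - \frac{5500}{29823} = \frac{120}{6709} - \frac{5500}{29823} = - \frac{33320740}{200082507}$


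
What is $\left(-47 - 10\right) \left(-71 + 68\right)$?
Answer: $171$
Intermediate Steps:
$\left(-47 - 10\right) \left(-71 + 68\right) = \left(-57\right) \left(-3\right) = 171$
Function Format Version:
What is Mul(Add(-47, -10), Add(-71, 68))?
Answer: 171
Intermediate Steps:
Mul(Add(-47, -10), Add(-71, 68)) = Mul(-57, -3) = 171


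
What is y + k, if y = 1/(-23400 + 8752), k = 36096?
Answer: 528734207/14648 ≈ 36096.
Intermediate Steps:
y = -1/14648 (y = 1/(-14648) = -1/14648 ≈ -6.8269e-5)
y + k = -1/14648 + 36096 = 528734207/14648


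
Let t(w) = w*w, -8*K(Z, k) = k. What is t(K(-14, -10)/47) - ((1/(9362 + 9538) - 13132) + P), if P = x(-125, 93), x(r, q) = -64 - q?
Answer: 2219268424889/167000400 ≈ 13289.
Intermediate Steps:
K(Z, k) = -k/8
P = -157 (P = -64 - 1*93 = -64 - 93 = -157)
t(w) = w²
t(K(-14, -10)/47) - ((1/(9362 + 9538) - 13132) + P) = (-⅛*(-10)/47)² - ((1/(9362 + 9538) - 13132) - 157) = ((5/4)*(1/47))² - ((1/18900 - 13132) - 157) = (5/188)² - ((1/18900 - 13132) - 157) = 25/35344 - (-248194799/18900 - 157) = 25/35344 - 1*(-251162099/18900) = 25/35344 + 251162099/18900 = 2219268424889/167000400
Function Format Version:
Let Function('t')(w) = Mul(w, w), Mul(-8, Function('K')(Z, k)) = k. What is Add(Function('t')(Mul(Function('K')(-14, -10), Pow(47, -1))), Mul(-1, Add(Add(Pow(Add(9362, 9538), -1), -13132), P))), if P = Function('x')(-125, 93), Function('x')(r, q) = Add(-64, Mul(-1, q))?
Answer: Rational(2219268424889, 167000400) ≈ 13289.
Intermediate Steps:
Function('K')(Z, k) = Mul(Rational(-1, 8), k)
P = -157 (P = Add(-64, Mul(-1, 93)) = Add(-64, -93) = -157)
Function('t')(w) = Pow(w, 2)
Add(Function('t')(Mul(Function('K')(-14, -10), Pow(47, -1))), Mul(-1, Add(Add(Pow(Add(9362, 9538), -1), -13132), P))) = Add(Pow(Mul(Mul(Rational(-1, 8), -10), Pow(47, -1)), 2), Mul(-1, Add(Add(Pow(Add(9362, 9538), -1), -13132), -157))) = Add(Pow(Mul(Rational(5, 4), Rational(1, 47)), 2), Mul(-1, Add(Add(Pow(18900, -1), -13132), -157))) = Add(Pow(Rational(5, 188), 2), Mul(-1, Add(Add(Rational(1, 18900), -13132), -157))) = Add(Rational(25, 35344), Mul(-1, Add(Rational(-248194799, 18900), -157))) = Add(Rational(25, 35344), Mul(-1, Rational(-251162099, 18900))) = Add(Rational(25, 35344), Rational(251162099, 18900)) = Rational(2219268424889, 167000400)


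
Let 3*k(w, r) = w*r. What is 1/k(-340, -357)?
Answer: 1/40460 ≈ 2.4716e-5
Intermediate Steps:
k(w, r) = r*w/3 (k(w, r) = (w*r)/3 = (r*w)/3 = r*w/3)
1/k(-340, -357) = 1/((⅓)*(-357)*(-340)) = 1/40460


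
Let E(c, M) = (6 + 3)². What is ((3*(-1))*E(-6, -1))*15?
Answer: -3645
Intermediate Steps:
E(c, M) = 81 (E(c, M) = 9² = 81)
((3*(-1))*E(-6, -1))*15 = ((3*(-1))*81)*15 = -3*81*15 = -243*15 = -3645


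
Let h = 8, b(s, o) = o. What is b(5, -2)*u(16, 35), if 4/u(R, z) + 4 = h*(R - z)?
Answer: 2/39 ≈ 0.051282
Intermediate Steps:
u(R, z) = 4/(-4 - 8*z + 8*R) (u(R, z) = 4/(-4 + 8*(R - z)) = 4/(-4 + (-8*z + 8*R)) = 4/(-4 - 8*z + 8*R))
b(5, -2)*u(16, 35) = -(-2)/(1 - 2*16 + 2*35) = -(-2)/(1 - 32 + 70) = -(-2)/39 = -2*(-1/39) = 2/39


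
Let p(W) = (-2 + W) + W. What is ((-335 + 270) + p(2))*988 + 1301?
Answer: -60943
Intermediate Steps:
p(W) = -2 + 2*W
((-335 + 270) + p(2))*988 + 1301 = ((-335 + 270) + (-2 + 2*2))*988 + 1301 = (-65 + (-2 + 4))*988 + 1301 = (-65 + 2)*988 + 1301 = -63*988 + 1301 = -62244 + 1301 = -60943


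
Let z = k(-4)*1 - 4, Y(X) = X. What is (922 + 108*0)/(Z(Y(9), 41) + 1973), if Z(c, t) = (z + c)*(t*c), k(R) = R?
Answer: 461/1171 ≈ 0.39368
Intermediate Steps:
z = -8 (z = -4*1 - 4 = -4 - 4 = -8)
Z(c, t) = c*t*(-8 + c) (Z(c, t) = (-8 + c)*(t*c) = (-8 + c)*(c*t) = c*t*(-8 + c))
(922 + 108*0)/(Z(Y(9), 41) + 1973) = (922 + 108*0)/(9*41*(-8 + 9) + 1973) = (922 + 0)/(9*41*1 + 1973) = 922/(369 + 1973) = 922/2342 = 922*(1/2342) = 461/1171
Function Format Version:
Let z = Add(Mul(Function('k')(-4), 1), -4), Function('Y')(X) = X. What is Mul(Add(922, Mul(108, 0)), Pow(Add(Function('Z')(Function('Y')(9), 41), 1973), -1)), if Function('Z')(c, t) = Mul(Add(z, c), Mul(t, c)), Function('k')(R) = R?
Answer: Rational(461, 1171) ≈ 0.39368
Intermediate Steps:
z = -8 (z = Add(Mul(-4, 1), -4) = Add(-4, -4) = -8)
Function('Z')(c, t) = Mul(c, t, Add(-8, c)) (Function('Z')(c, t) = Mul(Add(-8, c), Mul(t, c)) = Mul(Add(-8, c), Mul(c, t)) = Mul(c, t, Add(-8, c)))
Mul(Add(922, Mul(108, 0)), Pow(Add(Function('Z')(Function('Y')(9), 41), 1973), -1)) = Mul(Add(922, Mul(108, 0)), Pow(Add(Mul(9, 41, Add(-8, 9)), 1973), -1)) = Mul(Add(922, 0), Pow(Add(Mul(9, 41, 1), 1973), -1)) = Mul(922, Pow(Add(369, 1973), -1)) = Mul(922, Pow(2342, -1)) = Mul(922, Rational(1, 2342)) = Rational(461, 1171)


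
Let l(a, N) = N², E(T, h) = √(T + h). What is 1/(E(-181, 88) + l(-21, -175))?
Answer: 30625/937890718 - I*√93/937890718 ≈ 3.2653e-5 - 1.0282e-8*I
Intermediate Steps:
1/(E(-181, 88) + l(-21, -175)) = 1/(√(-181 + 88) + (-175)²) = 1/(√(-93) + 30625) = 1/(I*√93 + 30625) = 1/(30625 + I*√93)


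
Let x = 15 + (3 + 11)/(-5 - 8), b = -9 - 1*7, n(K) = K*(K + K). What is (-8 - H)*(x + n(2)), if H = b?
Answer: 2280/13 ≈ 175.38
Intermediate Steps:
n(K) = 2*K² (n(K) = K*(2*K) = 2*K²)
b = -16 (b = -9 - 7 = -16)
H = -16
x = 181/13 (x = 15 + 14/(-13) = 15 + 14*(-1/13) = 15 - 14/13 = 181/13 ≈ 13.923)
(-8 - H)*(x + n(2)) = (-8 - 1*(-16))*(181/13 + 2*2²) = (-8 + 16)*(181/13 + 2*4) = 8*(181/13 + 8) = 8*(285/13) = 2280/13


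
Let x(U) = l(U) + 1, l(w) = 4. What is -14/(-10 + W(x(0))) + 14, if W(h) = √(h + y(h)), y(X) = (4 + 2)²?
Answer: 966/59 + 14*√41/59 ≈ 17.892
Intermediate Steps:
y(X) = 36 (y(X) = 6² = 36)
x(U) = 5 (x(U) = 4 + 1 = 5)
W(h) = √(36 + h) (W(h) = √(h + 36) = √(36 + h))
-14/(-10 + W(x(0))) + 14 = -14/(-10 + √(36 + 5)) + 14 = -14/(-10 + √41) + 14 = 14 - 14/(-10 + √41)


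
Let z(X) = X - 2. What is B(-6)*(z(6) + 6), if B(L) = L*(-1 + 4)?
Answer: -180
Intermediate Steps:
z(X) = -2 + X
B(L) = 3*L (B(L) = L*3 = 3*L)
B(-6)*(z(6) + 6) = (3*(-6))*((-2 + 6) + 6) = -18*(4 + 6) = -18*10 = -180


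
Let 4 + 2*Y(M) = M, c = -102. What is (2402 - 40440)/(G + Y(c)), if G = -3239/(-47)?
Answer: -81263/34 ≈ -2390.1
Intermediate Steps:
Y(M) = -2 + M/2
G = 3239/47 (G = -3239*(-1/47) = 3239/47 ≈ 68.915)
(2402 - 40440)/(G + Y(c)) = (2402 - 40440)/(3239/47 + (-2 + (½)*(-102))) = -38038/(3239/47 + (-2 - 51)) = -38038/(3239/47 - 53) = -38038/748/47 = -38038*47/748 = -81263/34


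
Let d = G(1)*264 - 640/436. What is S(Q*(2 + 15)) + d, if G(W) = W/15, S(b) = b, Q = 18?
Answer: 175562/545 ≈ 322.13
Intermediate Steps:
G(W) = W/15 (G(W) = W*(1/15) = W/15)
d = 8792/545 (d = ((1/15)*1)*264 - 640/436 = (1/15)*264 - 640*1/436 = 88/5 - 160/109 = 8792/545 ≈ 16.132)
S(Q*(2 + 15)) + d = 18*(2 + 15) + 8792/545 = 18*17 + 8792/545 = 306 + 8792/545 = 175562/545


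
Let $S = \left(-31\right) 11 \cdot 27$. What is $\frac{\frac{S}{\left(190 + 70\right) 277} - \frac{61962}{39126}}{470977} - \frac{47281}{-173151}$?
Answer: $\frac{10457981999778291103}{38299404409155515340} \approx 0.27306$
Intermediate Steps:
$S = -9207$ ($S = \left(-341\right) 27 = -9207$)
$\frac{\frac{S}{\left(190 + 70\right) 277} - \frac{61962}{39126}}{470977} - \frac{47281}{-173151} = \frac{- \frac{9207}{\left(190 + 70\right) 277} - \frac{61962}{39126}}{470977} - \frac{47281}{-173151} = \left(- \frac{9207}{260 \cdot 277} - \frac{10327}{6521}\right) \frac{1}{470977} - - \frac{47281}{173151} = \left(- \frac{9207}{72020} - \frac{10327}{6521}\right) \frac{1}{470977} + \frac{47281}{173151} = \left(- \frac{803789387}{469642420}\right) \frac{1}{470977} + \frac{47281}{173151} = - \frac{803789387}{221190778044340} + \frac{47281}{173151} = \frac{10457981999778291103}{38299404409155515340}$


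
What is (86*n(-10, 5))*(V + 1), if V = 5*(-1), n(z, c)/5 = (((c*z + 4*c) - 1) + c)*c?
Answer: 223600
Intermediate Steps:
n(z, c) = 5*c*(-1 + 5*c + c*z) (n(z, c) = 5*((((c*z + 4*c) - 1) + c)*c) = 5*((((4*c + c*z) - 1) + c)*c) = 5*(((-1 + 4*c + c*z) + c)*c) = 5*((-1 + 5*c + c*z)*c) = 5*(c*(-1 + 5*c + c*z)) = 5*c*(-1 + 5*c + c*z))
V = -5
(86*n(-10, 5))*(V + 1) = (86*(5*5*(-1 + 5*5 + 5*(-10))))*(-5 + 1) = (86*(5*5*(-1 + 25 - 50)))*(-4) = (86*(5*5*(-26)))*(-4) = (86*(-650))*(-4) = -55900*(-4) = 223600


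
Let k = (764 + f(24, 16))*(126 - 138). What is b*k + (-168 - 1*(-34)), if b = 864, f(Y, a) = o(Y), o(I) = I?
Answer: -8170118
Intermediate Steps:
f(Y, a) = Y
k = -9456 (k = (764 + 24)*(126 - 138) = 788*(-12) = -9456)
b*k + (-168 - 1*(-34)) = 864*(-9456) + (-168 - 1*(-34)) = -8169984 + (-168 + 34) = -8169984 - 134 = -8170118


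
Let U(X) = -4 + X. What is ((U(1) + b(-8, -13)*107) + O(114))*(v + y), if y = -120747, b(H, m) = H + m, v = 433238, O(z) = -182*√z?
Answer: -703104750 - 56873362*√114 ≈ -1.3103e+9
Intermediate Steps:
((U(1) + b(-8, -13)*107) + O(114))*(v + y) = (((-4 + 1) + (-8 - 13)*107) - 182*√114)*(433238 - 120747) = ((-3 - 21*107) - 182*√114)*312491 = ((-3 - 2247) - 182*√114)*312491 = (-2250 - 182*√114)*312491 = -703104750 - 56873362*√114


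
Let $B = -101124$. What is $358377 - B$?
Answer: $459501$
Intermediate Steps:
$358377 - B = 358377 - -101124 = 358377 + 101124 = 459501$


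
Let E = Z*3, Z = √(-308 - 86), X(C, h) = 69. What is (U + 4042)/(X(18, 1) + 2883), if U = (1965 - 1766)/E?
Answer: 2021/1476 - 199*I*√394/3489264 ≈ 1.3692 - 0.0011321*I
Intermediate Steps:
Z = I*√394 (Z = √(-394) = I*√394 ≈ 19.849*I)
E = 3*I*√394 (E = (I*√394)*3 = 3*I*√394 ≈ 59.548*I)
U = -199*I*√394/1182 (U = (1965 - 1766)/((3*I*√394)) = 199*(-I*√394/1182) = -199*I*√394/1182 ≈ -3.3418*I)
(U + 4042)/(X(18, 1) + 2883) = (-199*I*√394/1182 + 4042)/(69 + 2883) = (4042 - 199*I*√394/1182)/2952 = (4042 - 199*I*√394/1182)*(1/2952) = 2021/1476 - 199*I*√394/3489264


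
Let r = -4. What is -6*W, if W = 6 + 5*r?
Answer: 84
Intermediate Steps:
W = -14 (W = 6 + 5*(-4) = 6 - 20 = -14)
-6*W = -6*(-14) = 84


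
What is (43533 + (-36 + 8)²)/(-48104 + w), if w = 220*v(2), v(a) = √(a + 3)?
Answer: -266478121/289219102 - 2437435*√5/578438204 ≈ -0.93079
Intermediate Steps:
v(a) = √(3 + a)
w = 220*√5 (w = 220*√(3 + 2) = 220*√5 ≈ 491.94)
(43533 + (-36 + 8)²)/(-48104 + w) = (43533 + (-36 + 8)²)/(-48104 + 220*√5) = (43533 + (-28)²)/(-48104 + 220*√5) = (43533 + 784)/(-48104 + 220*√5) = 44317/(-48104 + 220*√5)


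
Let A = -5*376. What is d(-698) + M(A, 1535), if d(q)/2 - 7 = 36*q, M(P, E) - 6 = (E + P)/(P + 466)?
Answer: -71033359/1414 ≈ -50236.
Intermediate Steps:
A = -1880
M(P, E) = 6 + (E + P)/(466 + P) (M(P, E) = 6 + (E + P)/(P + 466) = 6 + (E + P)/(466 + P))
d(q) = 14 + 72*q (d(q) = 14 + 2*(36*q) = 14 + 72*q)
d(-698) + M(A, 1535) = (14 + 72*(-698)) + (2796 + 1535 + 7*(-1880))/(466 - 1880) = (14 - 50256) + (2796 + 1535 - 13160)/(-1414) = -50242 - 1/1414*(-8829) = -50242 + 8829/1414 = -71033359/1414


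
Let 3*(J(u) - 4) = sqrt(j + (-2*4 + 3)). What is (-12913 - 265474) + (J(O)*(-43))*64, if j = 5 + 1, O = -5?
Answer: -870937/3 ≈ -2.9031e+5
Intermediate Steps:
j = 6
J(u) = 13/3 (J(u) = 4 + sqrt(6 + (-2*4 + 3))/3 = 4 + sqrt(6 + (-8 + 3))/3 = 4 + sqrt(6 - 5)/3 = 4 + sqrt(1)/3 = 4 + (1/3)*1 = 4 + 1/3 = 13/3)
(-12913 - 265474) + (J(O)*(-43))*64 = (-12913 - 265474) + ((13/3)*(-43))*64 = -278387 - 559/3*64 = -278387 - 35776/3 = -870937/3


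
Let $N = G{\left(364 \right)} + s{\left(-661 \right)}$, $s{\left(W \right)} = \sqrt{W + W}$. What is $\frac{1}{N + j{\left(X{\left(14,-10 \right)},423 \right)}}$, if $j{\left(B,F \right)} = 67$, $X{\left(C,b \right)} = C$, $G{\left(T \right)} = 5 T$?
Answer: $\frac{1887}{3562091} - \frac{i \sqrt{1322}}{3562091} \approx 0.00052974 - 1.0207 \cdot 10^{-5} i$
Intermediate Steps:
$s{\left(W \right)} = \sqrt{2} \sqrt{W}$ ($s{\left(W \right)} = \sqrt{2 W} = \sqrt{2} \sqrt{W}$)
$N = 1820 + i \sqrt{1322}$ ($N = 5 \cdot 364 + \sqrt{2} \sqrt{-661} = 1820 + \sqrt{2} i \sqrt{661} = 1820 + i \sqrt{1322} \approx 1820.0 + 36.359 i$)
$\frac{1}{N + j{\left(X{\left(14,-10 \right)},423 \right)}} = \frac{1}{\left(1820 + i \sqrt{1322}\right) + 67} = \frac{1}{1887 + i \sqrt{1322}}$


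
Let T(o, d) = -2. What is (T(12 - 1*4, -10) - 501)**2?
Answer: 253009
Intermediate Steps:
(T(12 - 1*4, -10) - 501)**2 = (-2 - 501)**2 = (-503)**2 = 253009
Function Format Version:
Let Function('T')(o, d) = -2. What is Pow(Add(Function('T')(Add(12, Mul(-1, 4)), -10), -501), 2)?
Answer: 253009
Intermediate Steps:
Pow(Add(Function('T')(Add(12, Mul(-1, 4)), -10), -501), 2) = Pow(Add(-2, -501), 2) = Pow(-503, 2) = 253009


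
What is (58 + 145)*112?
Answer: 22736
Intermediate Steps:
(58 + 145)*112 = 203*112 = 22736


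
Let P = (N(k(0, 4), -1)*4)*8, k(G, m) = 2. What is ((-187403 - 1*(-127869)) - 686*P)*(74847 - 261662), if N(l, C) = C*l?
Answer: 2919918450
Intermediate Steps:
P = -64 (P = (-1*2*4)*8 = -2*4*8 = -8*8 = -64)
((-187403 - 1*(-127869)) - 686*P)*(74847 - 261662) = ((-187403 - 1*(-127869)) - 686*(-64))*(74847 - 261662) = ((-187403 + 127869) + 43904)*(-186815) = (-59534 + 43904)*(-186815) = -15630*(-186815) = 2919918450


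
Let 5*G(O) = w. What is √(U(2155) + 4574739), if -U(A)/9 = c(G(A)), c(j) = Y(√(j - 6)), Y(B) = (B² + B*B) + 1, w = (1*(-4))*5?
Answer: √4574910 ≈ 2138.9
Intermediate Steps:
w = -20 (w = -4*5 = -20)
G(O) = -4 (G(O) = (⅕)*(-20) = -4)
Y(B) = 1 + 2*B² (Y(B) = (B² + B²) + 1 = 2*B² + 1 = 1 + 2*B²)
c(j) = -11 + 2*j (c(j) = 1 + 2*(√(j - 6))² = 1 + 2*(√(-6 + j))² = 1 + 2*(-6 + j) = 1 + (-12 + 2*j) = -11 + 2*j)
U(A) = 171 (U(A) = -9*(-11 + 2*(-4)) = -9*(-11 - 8) = -9*(-19) = 171)
√(U(2155) + 4574739) = √(171 + 4574739) = √4574910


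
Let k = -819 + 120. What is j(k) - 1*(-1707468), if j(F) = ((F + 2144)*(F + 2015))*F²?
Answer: 929135141088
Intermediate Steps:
k = -699
j(F) = F²*(2015 + F)*(2144 + F) (j(F) = ((2144 + F)*(2015 + F))*F² = ((2015 + F)*(2144 + F))*F² = F²*(2015 + F)*(2144 + F))
j(k) - 1*(-1707468) = (-699)²*(4320160 + (-699)² + 4159*(-699)) - 1*(-1707468) = 488601*(4320160 + 488601 - 2907141) + 1707468 = 488601*1901620 + 1707468 = 929133433620 + 1707468 = 929135141088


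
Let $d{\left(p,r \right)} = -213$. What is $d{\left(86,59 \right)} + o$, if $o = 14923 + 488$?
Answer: $15198$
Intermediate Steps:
$o = 15411$
$d{\left(86,59 \right)} + o = -213 + 15411 = 15198$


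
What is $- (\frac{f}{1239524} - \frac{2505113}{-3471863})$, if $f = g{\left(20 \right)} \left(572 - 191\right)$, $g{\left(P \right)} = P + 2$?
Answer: $- \frac{142465856449}{195611705146} \approx -0.72831$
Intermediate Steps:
$g{\left(P \right)} = 2 + P$
$f = 8382$ ($f = \left(2 + 20\right) \left(572 - 191\right) = 22 \cdot 381 = 8382$)
$- (\frac{f}{1239524} - \frac{2505113}{-3471863}) = - (\frac{8382}{1239524} - \frac{2505113}{-3471863}) = - (8382 \cdot \frac{1}{1239524} - - \frac{2505113}{3471863}) = - (\frac{381}{56342} + \frac{2505113}{3471863}) = \left(-1\right) \frac{142465856449}{195611705146} = - \frac{142465856449}{195611705146}$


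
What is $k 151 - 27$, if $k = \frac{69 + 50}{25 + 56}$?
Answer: $\frac{15782}{81} \approx 194.84$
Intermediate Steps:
$k = \frac{119}{81} \approx 1.4691$
$k 151 - 27 = \frac{119}{81} \cdot 151 - 27 = \frac{17969}{81} - 27 = \frac{15782}{81}$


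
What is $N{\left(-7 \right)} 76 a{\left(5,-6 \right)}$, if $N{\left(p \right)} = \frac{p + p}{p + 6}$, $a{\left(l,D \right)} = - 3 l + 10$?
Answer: $-5320$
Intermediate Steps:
$a{\left(l,D \right)} = 10 - 3 l$
$N{\left(p \right)} = \frac{2 p}{6 + p}$
$N{\left(-7 \right)} 76 a{\left(5,-6 \right)} = 2 \left(-7\right) \frac{1}{6 - 7} \cdot 76 \left(10 - 15\right) = 2 \left(-7\right) \frac{1}{-1} \cdot 76 \left(10 - 15\right) = 2 \left(-7\right) \left(-1\right) 76 \left(-5\right) = 14 \cdot 76 \left(-5\right) = 1064 \left(-5\right) = -5320$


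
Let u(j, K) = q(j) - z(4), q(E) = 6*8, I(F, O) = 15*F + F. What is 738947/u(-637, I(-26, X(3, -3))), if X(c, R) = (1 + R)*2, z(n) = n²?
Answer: 738947/32 ≈ 23092.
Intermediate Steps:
X(c, R) = 2 + 2*R
I(F, O) = 16*F
q(E) = 48
u(j, K) = 32 (u(j, K) = 48 - 1*4² = 48 - 1*16 = 48 - 16 = 32)
738947/u(-637, I(-26, X(3, -3))) = 738947/32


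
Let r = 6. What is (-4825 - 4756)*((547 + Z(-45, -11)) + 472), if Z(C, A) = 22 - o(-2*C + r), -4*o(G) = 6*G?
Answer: -11353485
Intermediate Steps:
o(G) = -3*G/2
Z(C, A) = 31 - 3*C (Z(C, A) = 22 - (-3)*(-2*C + 6)/2 = 22 - (-3)*(6 - 2*C)/2 = 22 - (-9 + 3*C) = 22 + (9 - 3*C) = 31 - 3*C)
(-4825 - 4756)*((547 + Z(-45, -11)) + 472) = (-4825 - 4756)*((547 + (31 - 3*(-45))) + 472) = -9581*((547 + (31 + 135)) + 472) = -9581*((547 + 166) + 472) = -9581*(713 + 472) = -9581*1185 = -11353485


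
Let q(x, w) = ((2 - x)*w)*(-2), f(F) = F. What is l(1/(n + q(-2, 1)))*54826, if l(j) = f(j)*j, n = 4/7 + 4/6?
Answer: 12089133/10082 ≈ 1199.1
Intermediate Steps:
q(x, w) = -2*w*(2 - x) (q(x, w) = (w*(2 - x))*(-2) = -2*w*(2 - x))
n = 26/21 (n = 4*(⅐) + 4*(⅙) = 4/7 + ⅔ = 26/21 ≈ 1.2381)
l(j) = j² (l(j) = j*j = j²)
l(1/(n + q(-2, 1)))*54826 = (1/(26/21 + 2*1*(-2 - 2)))²*54826 = (1/(26/21 + 2*1*(-4)))²*54826 = (1/(26/21 - 8))²*54826 = (1/(-142/21))²*54826 = (-21/142)²*54826 = (441/20164)*54826 = 12089133/10082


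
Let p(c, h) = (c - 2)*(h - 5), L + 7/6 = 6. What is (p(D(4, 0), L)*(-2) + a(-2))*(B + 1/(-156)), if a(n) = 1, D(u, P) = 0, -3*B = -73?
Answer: 1265/156 ≈ 8.1090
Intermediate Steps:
B = 73/3 (B = -⅓*(-73) = 73/3 ≈ 24.333)
L = 29/6 (L = -7/6 + 6 = 29/6 ≈ 4.8333)
p(c, h) = (-5 + h)*(-2 + c) (p(c, h) = (-2 + c)*(-5 + h) = (-5 + h)*(-2 + c))
(p(D(4, 0), L)*(-2) + a(-2))*(B + 1/(-156)) = ((10 - 5*0 - 2*29/6 + 0*(29/6))*(-2) + 1)*(73/3 + 1/(-156)) = ((10 + 0 - 29/3 + 0)*(-2) + 1)*(73/3 - 1/156) = ((⅓)*(-2) + 1)*(1265/52) = (-⅔ + 1)*(1265/52) = (⅓)*(1265/52) = 1265/156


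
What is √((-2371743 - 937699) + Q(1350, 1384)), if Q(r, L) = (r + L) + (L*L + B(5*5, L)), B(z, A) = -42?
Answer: 19*I*√3854 ≈ 1179.5*I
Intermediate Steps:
Q(r, L) = -42 + L + r + L² (Q(r, L) = (r + L) + (L*L - 42) = (L + r) + (L² - 42) = (L + r) + (-42 + L²) = -42 + L + r + L²)
√((-2371743 - 937699) + Q(1350, 1384)) = √((-2371743 - 937699) + (-42 + 1384 + 1350 + 1384²)) = √(-3309442 + (-42 + 1384 + 1350 + 1915456)) = √(-3309442 + 1918148) = √(-1391294) = 19*I*√3854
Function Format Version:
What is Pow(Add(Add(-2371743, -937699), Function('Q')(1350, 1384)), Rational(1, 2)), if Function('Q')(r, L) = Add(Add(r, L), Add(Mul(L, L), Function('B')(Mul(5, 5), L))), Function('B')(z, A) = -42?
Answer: Mul(19, I, Pow(3854, Rational(1, 2))) ≈ Mul(1179.5, I)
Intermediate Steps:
Function('Q')(r, L) = Add(-42, L, r, Pow(L, 2)) (Function('Q')(r, L) = Add(Add(r, L), Add(Mul(L, L), -42)) = Add(Add(L, r), Add(Pow(L, 2), -42)) = Add(Add(L, r), Add(-42, Pow(L, 2))) = Add(-42, L, r, Pow(L, 2)))
Pow(Add(Add(-2371743, -937699), Function('Q')(1350, 1384)), Rational(1, 2)) = Pow(Add(Add(-2371743, -937699), Add(-42, 1384, 1350, Pow(1384, 2))), Rational(1, 2)) = Pow(Add(-3309442, Add(-42, 1384, 1350, 1915456)), Rational(1, 2)) = Pow(Add(-3309442, 1918148), Rational(1, 2)) = Pow(-1391294, Rational(1, 2)) = Mul(19, I, Pow(3854, Rational(1, 2)))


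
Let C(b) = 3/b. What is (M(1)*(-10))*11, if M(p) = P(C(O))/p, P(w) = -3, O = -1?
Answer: 330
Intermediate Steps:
M(p) = -3/p
(M(1)*(-10))*11 = (-3/1*(-10))*11 = (-3*1*(-10))*11 = -3*(-10)*11 = 30*11 = 330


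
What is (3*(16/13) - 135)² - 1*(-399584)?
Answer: 70443545/169 ≈ 4.1683e+5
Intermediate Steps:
(3*(16/13) - 135)² - 1*(-399584) = (3*(16*(1/13)) - 135)² + 399584 = (3*(16/13) - 135)² + 399584 = (48/13 - 135)² + 399584 = (-1707/13)² + 399584 = 2913849/169 + 399584 = 70443545/169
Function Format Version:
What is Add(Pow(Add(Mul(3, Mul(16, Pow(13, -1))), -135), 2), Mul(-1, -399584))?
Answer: Rational(70443545, 169) ≈ 4.1683e+5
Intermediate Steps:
Add(Pow(Add(Mul(3, Mul(16, Pow(13, -1))), -135), 2), Mul(-1, -399584)) = Add(Pow(Add(Mul(3, Mul(16, Rational(1, 13))), -135), 2), 399584) = Add(Pow(Add(Mul(3, Rational(16, 13)), -135), 2), 399584) = Add(Pow(Add(Rational(48, 13), -135), 2), 399584) = Add(Pow(Rational(-1707, 13), 2), 399584) = Add(Rational(2913849, 169), 399584) = Rational(70443545, 169)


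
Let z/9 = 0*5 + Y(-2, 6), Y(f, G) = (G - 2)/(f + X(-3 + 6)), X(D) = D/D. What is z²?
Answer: 1296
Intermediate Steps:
X(D) = 1
Y(f, G) = (-2 + G)/(1 + f) (Y(f, G) = (G - 2)/(f + 1) = (-2 + G)/(1 + f))
z = -36 (z = 9*(0*5 + (-2 + 6)/(1 - 2)) = 9*(0 + 4/(-1)) = 9*(0 - 1*4) = 9*(0 - 4) = 9*(-4) = -36)
z² = (-36)² = 1296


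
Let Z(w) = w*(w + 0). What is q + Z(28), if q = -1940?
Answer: -1156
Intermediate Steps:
Z(w) = w² (Z(w) = w*w = w²)
q + Z(28) = -1940 + 28² = -1940 + 784 = -1156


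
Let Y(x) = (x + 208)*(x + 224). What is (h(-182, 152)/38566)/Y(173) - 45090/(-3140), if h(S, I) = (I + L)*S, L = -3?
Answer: 13151345230553/915840261534 ≈ 14.360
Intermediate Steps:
Y(x) = (208 + x)*(224 + x)
h(S, I) = S*(-3 + I) (h(S, I) = (I - 3)*S = (-3 + I)*S = S*(-3 + I))
(h(-182, 152)/38566)/Y(173) - 45090/(-3140) = (-182*(-3 + 152)/38566)/(46592 + 173² + 432*173) - 45090/(-3140) = (-182*149*(1/38566))/(46592 + 29929 + 74736) - 45090*(-1/3140) = -27118*1/38566/151257 + 4509/314 = -13559/19283*1/151257 + 4509/314 = -13559/2916688731 + 4509/314 = 13151345230553/915840261534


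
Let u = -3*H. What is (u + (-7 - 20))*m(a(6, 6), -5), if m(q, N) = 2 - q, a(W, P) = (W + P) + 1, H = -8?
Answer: 33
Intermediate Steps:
a(W, P) = 1 + P + W (a(W, P) = (P + W) + 1 = 1 + P + W)
u = 24 (u = -3*(-8) = 24)
(u + (-7 - 20))*m(a(6, 6), -5) = (24 + (-7 - 20))*(2 - (1 + 6 + 6)) = (24 - 27)*(2 - 1*13) = -3*(2 - 13) = -3*(-11) = 33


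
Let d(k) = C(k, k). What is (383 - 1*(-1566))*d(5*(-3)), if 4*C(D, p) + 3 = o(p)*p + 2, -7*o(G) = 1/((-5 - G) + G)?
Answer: -9745/14 ≈ -696.07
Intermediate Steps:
o(G) = 1/35 (o(G) = -1/(7*((-5 - G) + G)) = -⅐/(-5) = -⅐*(-⅕) = 1/35)
C(D, p) = -¼ + p/140 (C(D, p) = -¾ + (p/35 + 2)/4 = -¾ + (2 + p/35)/4 = -¾ + (½ + p/140) = -¼ + p/140)
d(k) = -¼ + k/140
(383 - 1*(-1566))*d(5*(-3)) = (383 - 1*(-1566))*(-¼ + (5*(-3))/140) = (383 + 1566)*(-¼ + (1/140)*(-15)) = 1949*(-¼ - 3/28) = 1949*(-5/14) = -9745/14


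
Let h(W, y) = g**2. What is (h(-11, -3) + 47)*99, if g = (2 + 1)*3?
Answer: 12672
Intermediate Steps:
g = 9 (g = 3*3 = 9)
h(W, y) = 81 (h(W, y) = 9**2 = 81)
(h(-11, -3) + 47)*99 = (81 + 47)*99 = 128*99 = 12672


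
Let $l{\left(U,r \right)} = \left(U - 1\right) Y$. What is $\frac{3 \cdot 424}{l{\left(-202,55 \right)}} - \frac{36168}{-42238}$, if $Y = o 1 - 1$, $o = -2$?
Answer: $\frac{1803644}{612451} \approx 2.945$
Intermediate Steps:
$Y = -3$ ($Y = \left(-2\right) 1 - 1 = -2 - 1 = -3$)
$l{\left(U,r \right)} = 3 - 3 U$ ($l{\left(U,r \right)} = \left(U - 1\right) \left(-3\right) = \left(-1 + U\right) \left(-3\right) = 3 - 3 U$)
$\frac{3 \cdot 424}{l{\left(-202,55 \right)}} - \frac{36168}{-42238} = \frac{3 \cdot 424}{3 - -606} - \frac{36168}{-42238} = \frac{1272}{3 + 606} - - \frac{18084}{21119} = \frac{1272}{609} + \frac{18084}{21119} = 1272 \cdot \frac{1}{609} + \frac{18084}{21119} = \frac{424}{203} + \frac{18084}{21119} = \frac{1803644}{612451}$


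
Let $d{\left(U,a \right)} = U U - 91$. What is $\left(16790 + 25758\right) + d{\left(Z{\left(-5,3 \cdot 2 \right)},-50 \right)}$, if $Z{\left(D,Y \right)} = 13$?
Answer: $42626$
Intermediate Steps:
$d{\left(U,a \right)} = -91 + U^{2}$ ($d{\left(U,a \right)} = U^{2} - 91 = -91 + U^{2}$)
$\left(16790 + 25758\right) + d{\left(Z{\left(-5,3 \cdot 2 \right)},-50 \right)} = \left(16790 + 25758\right) - \left(91 - 13^{2}\right) = 42548 + \left(-91 + 169\right) = 42548 + 78 = 42626$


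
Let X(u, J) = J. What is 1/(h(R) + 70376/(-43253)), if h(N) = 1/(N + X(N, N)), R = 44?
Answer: -3806264/6149835 ≈ -0.61892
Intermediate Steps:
h(N) = 1/(2*N) (h(N) = 1/(N + N) = 1/(2*N))
1/(h(R) + 70376/(-43253)) = 1/((½)/44 + 70376/(-43253)) = 1/((½)*(1/44) + 70376*(-1/43253)) = 1/(1/88 - 70376/43253) = 1/(-6149835/3806264) = -3806264/6149835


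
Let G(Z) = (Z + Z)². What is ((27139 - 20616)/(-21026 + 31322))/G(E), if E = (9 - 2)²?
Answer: 593/8989344 ≈ 6.5967e-5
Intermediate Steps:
E = 49 (E = 7² = 49)
G(Z) = 4*Z² (G(Z) = (2*Z)² = 4*Z²)
((27139 - 20616)/(-21026 + 31322))/G(E) = ((27139 - 20616)/(-21026 + 31322))/((4*49²)) = (6523/10296)/((4*2401)) = (6523*(1/10296))/9604 = (593/936)*(1/9604) = 593/8989344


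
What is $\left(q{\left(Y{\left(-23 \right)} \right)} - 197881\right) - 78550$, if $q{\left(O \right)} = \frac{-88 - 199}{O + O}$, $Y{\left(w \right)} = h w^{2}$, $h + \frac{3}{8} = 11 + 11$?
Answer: $- \frac{25298136975}{91517} \approx -2.7643 \cdot 10^{5}$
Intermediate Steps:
$h = \frac{173}{8}$ ($h = - \frac{3}{8} + \left(11 + 11\right) = - \frac{3}{8} + 22 = \frac{173}{8} \approx 21.625$)
$Y{\left(w \right)} = \frac{173 w^{2}}{8}$
$q{\left(O \right)} = - \frac{287}{2 O}$
$\left(q{\left(Y{\left(-23 \right)} \right)} - 197881\right) - 78550 = \left(- \frac{287}{2 \frac{173 \left(-23\right)^{2}}{8}} - 197881\right) - 78550 = \left(- \frac{287}{2 \cdot \frac{173}{8} \cdot 529} - 197881\right) - 78550 = \left(- \frac{287}{2 \cdot \frac{91517}{8}} - 197881\right) - 78550 = \left(\left(- \frac{287}{2}\right) \frac{8}{91517} - 197881\right) - 78550 = \left(- \frac{1148}{91517} - 197881\right) - 78550 = - \frac{18109476625}{91517} - 78550 = - \frac{25298136975}{91517}$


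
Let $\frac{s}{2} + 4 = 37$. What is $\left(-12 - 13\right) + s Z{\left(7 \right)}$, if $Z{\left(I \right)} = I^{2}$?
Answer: $3209$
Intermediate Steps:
$s = 66$ ($s = -8 + 2 \cdot 37 = -8 + 74 = 66$)
$\left(-12 - 13\right) + s Z{\left(7 \right)} = \left(-12 - 13\right) + 66 \cdot 7^{2} = -25 + 66 \cdot 49 = -25 + 3234 = 3209$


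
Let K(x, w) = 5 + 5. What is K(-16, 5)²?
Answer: 100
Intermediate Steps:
K(x, w) = 10
K(-16, 5)² = 10² = 100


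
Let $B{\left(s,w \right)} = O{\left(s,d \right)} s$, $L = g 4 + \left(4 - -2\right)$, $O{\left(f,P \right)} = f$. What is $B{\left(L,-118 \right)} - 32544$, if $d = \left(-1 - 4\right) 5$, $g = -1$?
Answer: $-32540$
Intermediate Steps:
$d = -25$ ($d = \left(-5\right) 5 = -25$)
$L = 2$ ($L = \left(-1\right) 4 + \left(4 - -2\right) = -4 + \left(4 + 2\right) = -4 + 6 = 2$)
$B{\left(s,w \right)} = s^{2}$ ($B{\left(s,w \right)} = s s = s^{2}$)
$B{\left(L,-118 \right)} - 32544 = 2^{2} - 32544 = 4 - 32544 = -32540$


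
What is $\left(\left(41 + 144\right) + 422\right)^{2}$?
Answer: $368449$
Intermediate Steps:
$\left(\left(41 + 144\right) + 422\right)^{2} = \left(185 + 422\right)^{2} = 607^{2} = 368449$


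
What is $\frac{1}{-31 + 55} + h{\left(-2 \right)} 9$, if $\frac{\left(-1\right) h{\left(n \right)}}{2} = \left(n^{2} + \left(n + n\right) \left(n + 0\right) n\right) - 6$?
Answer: $\frac{7777}{24} \approx 324.04$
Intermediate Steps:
$h{\left(n \right)} = 12 - 4 n^{3} - 2 n^{2}$ ($h{\left(n \right)} = - 2 \left(\left(n^{2} + \left(n + n\right) \left(n + 0\right) n\right) - 6\right) = - 2 \left(\left(n^{2} + 2 n n n\right) - 6\right) = - 2 \left(\left(n^{2} + 2 n^{2} n\right) - 6\right) = - 2 \left(\left(n^{2} + 2 n^{3}\right) - 6\right) = - 2 \left(-6 + n^{2} + 2 n^{3}\right) = 12 - 4 n^{3} - 2 n^{2}$)
$\frac{1}{-31 + 55} + h{\left(-2 \right)} 9 = \frac{1}{-31 + 55} + \left(12 - 4 \left(-2\right)^{3} - 2 \left(-2\right)^{2}\right) 9 = \frac{1}{24} + \left(12 - -32 - 8\right) 9 = \frac{1}{24} + \left(12 + 32 - 8\right) 9 = \frac{1}{24} + 36 \cdot 9 = \frac{1}{24} + 324 = \frac{7777}{24}$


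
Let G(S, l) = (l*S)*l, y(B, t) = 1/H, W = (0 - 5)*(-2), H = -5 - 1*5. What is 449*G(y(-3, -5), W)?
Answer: -4490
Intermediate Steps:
H = -10 (H = -5 - 5 = -10)
W = 10 (W = -5*(-2) = 10)
y(B, t) = -1/10 (y(B, t) = 1/(-10) = -1/10)
G(S, l) = S*l**2 (G(S, l) = (S*l)*l = S*l**2)
449*G(y(-3, -5), W) = 449*(-1/10*10**2) = 449*(-1/10*100) = 449*(-10) = -4490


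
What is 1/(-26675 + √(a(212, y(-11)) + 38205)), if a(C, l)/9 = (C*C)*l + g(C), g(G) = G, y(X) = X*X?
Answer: -26675/662571496 - 3*√5442681/662571496 ≈ -5.0823e-5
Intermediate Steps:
y(X) = X²
a(C, l) = 9*C + 9*l*C² (a(C, l) = 9*((C*C)*l + C) = 9*(C²*l + C) = 9*(l*C² + C) = 9*(C + l*C²) = 9*C + 9*l*C²)
1/(-26675 + √(a(212, y(-11)) + 38205)) = 1/(-26675 + √(9*212*(1 + 212*(-11)²) + 38205)) = 1/(-26675 + √(9*212*(1 + 212*121) + 38205)) = 1/(-26675 + √(9*212*(1 + 25652) + 38205)) = 1/(-26675 + √(9*212*25653 + 38205)) = 1/(-26675 + √(48945924 + 38205)) = 1/(-26675 + √48984129) = 1/(-26675 + 3*√5442681)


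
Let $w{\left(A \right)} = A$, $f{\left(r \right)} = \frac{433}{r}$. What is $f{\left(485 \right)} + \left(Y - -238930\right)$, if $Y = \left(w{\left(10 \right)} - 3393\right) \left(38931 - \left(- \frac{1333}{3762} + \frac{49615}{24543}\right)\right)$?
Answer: $- \frac{654087724030096883}{4975602390} \approx -1.3146 \cdot 10^{8}$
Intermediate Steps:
$Y = - \frac{1351085668353145}{10258974}$ ($Y = \left(10 - 3393\right) \left(38931 - \left(- \frac{1333}{3762} + \frac{49615}{24543}\right)\right) = - 3383 \left(38931 - \frac{17103979}{10258974}\right) = \left(-3383\right) \frac{399375012815}{10258974} = - \frac{1351085668353145}{10258974} \approx -1.317 \cdot 10^{8}$)
$f{\left(485 \right)} + \left(Y - -238930\right) = \frac{433}{485} - \frac{1348634491695325}{10258974} = - \frac{654087724030096883}{4975602390}$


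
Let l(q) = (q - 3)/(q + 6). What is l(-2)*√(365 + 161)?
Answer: -5*√526/4 ≈ -28.668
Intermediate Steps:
l(q) = (-3 + q)/(6 + q)
l(-2)*√(365 + 161) = ((-3 - 2)/(6 - 2))*√(365 + 161) = (-5/4)*√526 = ((¼)*(-5))*√526 = -5*√526/4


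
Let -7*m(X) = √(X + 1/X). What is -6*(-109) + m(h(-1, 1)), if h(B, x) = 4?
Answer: 654 - √17/14 ≈ 653.71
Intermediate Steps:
m(X) = -√(X + 1/X)/7
-6*(-109) + m(h(-1, 1)) = -6*(-109) - √(4 + 1/4)/7 = 654 - √(4 + ¼)/7 = 654 - √17/14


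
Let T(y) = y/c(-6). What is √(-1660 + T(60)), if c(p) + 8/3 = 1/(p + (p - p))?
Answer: 2*I*√121465/17 ≈ 41.002*I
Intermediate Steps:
c(p) = -8/3 + 1/p (c(p) = -8/3 + 1/(p + (p - p)) = -8/3 + 1/(p + 0) = -8/3 + 1/p)
T(y) = -6*y/17 (T(y) = y/(-8/3 + 1/(-6)) = y/(-8/3 - ⅙) = y/(-17/6) = y*(-6/17) = -6*y/17)
√(-1660 + T(60)) = √(-1660 - 6/17*60) = √(-1660 - 360/17) = √(-28580/17) = 2*I*√121465/17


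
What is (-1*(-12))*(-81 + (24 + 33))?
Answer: -288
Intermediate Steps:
(-1*(-12))*(-81 + (24 + 33)) = 12*(-81 + 57) = 12*(-24) = -288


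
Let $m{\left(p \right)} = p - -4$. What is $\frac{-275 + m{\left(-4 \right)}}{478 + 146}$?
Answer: $- \frac{275}{624} \approx -0.44071$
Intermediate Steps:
$m{\left(p \right)} = 4 + p$ ($m{\left(p \right)} = p + 4 = 4 + p$)
$\frac{-275 + m{\left(-4 \right)}}{478 + 146} = \frac{-275 + \left(4 - 4\right)}{478 + 146} = \frac{-275 + 0}{624} = \left(-275\right) \frac{1}{624} = - \frac{275}{624}$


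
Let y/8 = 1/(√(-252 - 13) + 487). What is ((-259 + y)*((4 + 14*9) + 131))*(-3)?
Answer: 24073926165/118717 + 3132*I*√265/118717 ≈ 2.0278e+5 + 0.42947*I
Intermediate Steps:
y = 8/(487 + I*√265) (y = 8/(√(-252 - 13) + 487) = 8/(√(-265) + 487) = 8/(I*√265 + 487) = 8/(487 + I*√265) ≈ 0.016409 - 0.00054849*I)
((-259 + y)*((4 + 14*9) + 131))*(-3) = ((-259 + (1948/118717 - 4*I*√265/118717))*((4 + 14*9) + 131))*(-3) = ((-30745755/118717 - 4*I*√265/118717)*((4 + 126) + 131))*(-3) = ((-30745755/118717 - 4*I*√265/118717)*(130 + 131))*(-3) = ((-30745755/118717 - 4*I*√265/118717)*261)*(-3) = (-8024642055/118717 - 1044*I*√265/118717)*(-3) = 24073926165/118717 + 3132*I*√265/118717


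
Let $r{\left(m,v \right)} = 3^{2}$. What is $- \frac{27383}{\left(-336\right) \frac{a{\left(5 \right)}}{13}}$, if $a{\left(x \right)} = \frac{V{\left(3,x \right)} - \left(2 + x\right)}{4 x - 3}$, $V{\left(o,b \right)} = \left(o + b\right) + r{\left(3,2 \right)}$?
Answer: $\frac{6051643}{3360} \approx 1801.1$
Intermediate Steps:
$r{\left(m,v \right)} = 9$
$V{\left(o,b \right)} = 9 + b + o$ ($V{\left(o,b \right)} = \left(o + b\right) + 9 = \left(b + o\right) + 9 = 9 + b + o$)
$a{\left(x \right)} = \frac{10}{-3 + 4 x}$ ($a{\left(x \right)} = \frac{\left(9 + x + 3\right) - \left(2 + x\right)}{4 x - 3} = \frac{\left(12 + x\right) - \left(2 + x\right)}{-3 + 4 x} = \frac{10}{-3 + 4 x}$)
$- \frac{27383}{\left(-336\right) \frac{a{\left(5 \right)}}{13}} = - \frac{27383}{\left(-336\right) \frac{10 \frac{1}{-3 + 4 \cdot 5}}{13}} = - \frac{27383}{\left(-336\right) \frac{10}{-3 + 20} \cdot \frac{1}{13}} = - \frac{27383}{\left(-336\right) \frac{10}{17} \cdot \frac{1}{13}} = - \frac{27383}{\left(-336\right) \frac{10}{221}} = - \frac{27383}{- \frac{3360}{221}} = \left(-27383\right) \left(- \frac{221}{3360}\right) = \frac{6051643}{3360}$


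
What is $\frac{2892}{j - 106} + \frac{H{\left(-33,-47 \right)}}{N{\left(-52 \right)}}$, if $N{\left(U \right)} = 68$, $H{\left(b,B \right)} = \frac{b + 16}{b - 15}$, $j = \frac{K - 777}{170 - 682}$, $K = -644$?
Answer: $- \frac{94747439}{3382464} \approx -28.011$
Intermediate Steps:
$j = \frac{1421}{512}$ ($j = \frac{-644 - 777}{170 - 682} = - \frac{1421}{-512} = \left(-1421\right) \left(- \frac{1}{512}\right) = \frac{1421}{512} \approx 2.7754$)
$H{\left(b,B \right)} = \frac{16 + b}{-15 + b}$
$\frac{2892}{j - 106} + \frac{H{\left(-33,-47 \right)}}{N{\left(-52 \right)}} = \frac{2892}{\frac{1421}{512} - 106} + \frac{\frac{1}{-15 - 33} \left(16 - 33\right)}{68} = \frac{2892}{\frac{1421}{512} - 106} + \frac{1}{-48} \left(-17\right) \frac{1}{68} = \frac{2892}{- \frac{52851}{512}} + \left(- \frac{1}{48}\right) \left(-17\right) \frac{1}{68} = 2892 \left(- \frac{512}{52851}\right) + \frac{17}{48} \cdot \frac{1}{68} = - \frac{493568}{17617} + \frac{1}{192} = - \frac{94747439}{3382464}$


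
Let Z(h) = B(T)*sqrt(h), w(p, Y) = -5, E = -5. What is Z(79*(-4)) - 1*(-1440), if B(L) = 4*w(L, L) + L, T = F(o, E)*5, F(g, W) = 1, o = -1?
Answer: 1440 - 30*I*sqrt(79) ≈ 1440.0 - 266.65*I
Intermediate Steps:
T = 5 (T = 1*5 = 5)
B(L) = -20 + L (B(L) = 4*(-5) + L = -20 + L)
Z(h) = -15*sqrt(h) (Z(h) = (-20 + 5)*sqrt(h) = -15*sqrt(h))
Z(79*(-4)) - 1*(-1440) = -15*2*I*sqrt(79) - 1*(-1440) = -30*I*sqrt(79) + 1440 = 1440 - 30*I*sqrt(79)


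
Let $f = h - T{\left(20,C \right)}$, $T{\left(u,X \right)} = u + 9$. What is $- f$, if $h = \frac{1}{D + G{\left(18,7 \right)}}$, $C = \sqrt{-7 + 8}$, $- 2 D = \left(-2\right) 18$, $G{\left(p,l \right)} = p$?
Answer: $\frac{1043}{36} \approx 28.972$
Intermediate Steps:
$D = 18$ ($D = - \frac{\left(-2\right) 18}{2} = \left(- \frac{1}{2}\right) \left(-36\right) = 18$)
$C = 1$ ($C = \sqrt{1} = 1$)
$T{\left(u,X \right)} = 9 + u$
$h = \frac{1}{36}$ ($h = \frac{1}{18 + 18} = \frac{1}{36} \approx 0.027778$)
$f = - \frac{1043}{36}$ ($f = \frac{1}{36} - \left(9 + 20\right) = \frac{1}{36} - 29 = - \frac{1043}{36} \approx -28.972$)
$- f = \left(-1\right) \left(- \frac{1043}{36}\right) = \frac{1043}{36}$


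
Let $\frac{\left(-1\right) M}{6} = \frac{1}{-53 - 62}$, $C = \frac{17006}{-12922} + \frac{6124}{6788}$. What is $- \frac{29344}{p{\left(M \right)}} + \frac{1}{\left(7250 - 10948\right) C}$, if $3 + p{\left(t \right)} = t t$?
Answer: $\frac{2170731090724640521}{221724504277200} \approx 9790.2$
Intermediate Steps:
$C = - \frac{4537800}{10964317}$ ($C = 17006 \left(- \frac{1}{12922}\right) + 6124 \cdot \frac{1}{6788} = - \frac{8503}{6461} + \frac{1531}{1697} = - \frac{4537800}{10964317} \approx -0.41387$)
$M = \frac{6}{115}$ ($M = - \frac{6}{-53 - 62} = - \frac{6}{-115} = \left(-6\right) \left(- \frac{1}{115}\right) = \frac{6}{115} \approx 0.052174$)
$p{\left(t \right)} = -3 + t^{2}$ ($p{\left(t \right)} = -3 + t t = -3 + t^{2}$)
$- \frac{29344}{p{\left(M \right)}} + \frac{1}{\left(7250 - 10948\right) C} = - \frac{29344}{-3 + \left(\frac{6}{115}\right)^{2}} + \frac{1}{\left(7250 - 10948\right) \left(- \frac{4537800}{10964317}\right)} = - \frac{29344}{-3 + \frac{36}{13225}} + \frac{1}{-3698} \left(- \frac{10964317}{4537800}\right) = - \frac{29344}{- \frac{39639}{13225}} - - \frac{10964317}{16780784400} = \left(-29344\right) \left(- \frac{13225}{39639}\right) + \frac{10964317}{16780784400} = \frac{388074400}{39639} + \frac{10964317}{16780784400} = \frac{2170731090724640521}{221724504277200}$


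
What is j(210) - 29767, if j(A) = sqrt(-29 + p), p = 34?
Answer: -29767 + sqrt(5) ≈ -29765.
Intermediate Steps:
j(A) = sqrt(5) (j(A) = sqrt(-29 + 34) = sqrt(5))
j(210) - 29767 = sqrt(5) - 29767 = -29767 + sqrt(5)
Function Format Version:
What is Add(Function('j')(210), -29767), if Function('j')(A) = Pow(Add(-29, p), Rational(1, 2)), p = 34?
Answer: Add(-29767, Pow(5, Rational(1, 2))) ≈ -29765.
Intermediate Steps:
Function('j')(A) = Pow(5, Rational(1, 2)) (Function('j')(A) = Pow(Add(-29, 34), Rational(1, 2)) = Pow(5, Rational(1, 2)))
Add(Function('j')(210), -29767) = Add(Pow(5, Rational(1, 2)), -29767) = Add(-29767, Pow(5, Rational(1, 2)))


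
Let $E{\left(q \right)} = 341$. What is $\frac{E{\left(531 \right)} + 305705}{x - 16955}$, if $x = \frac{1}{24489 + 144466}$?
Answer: $- \frac{25854000965}{1432316012} \approx -18.05$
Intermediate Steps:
$x = \frac{1}{168955} \approx 5.9187 \cdot 10^{-6}$
$\frac{E{\left(531 \right)} + 305705}{x - 16955} = \frac{341 + 305705}{\frac{1}{168955} - 16955} = \frac{306046}{- \frac{2864632024}{168955}} = 306046 \left(- \frac{168955}{2864632024}\right) = - \frac{25854000965}{1432316012}$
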